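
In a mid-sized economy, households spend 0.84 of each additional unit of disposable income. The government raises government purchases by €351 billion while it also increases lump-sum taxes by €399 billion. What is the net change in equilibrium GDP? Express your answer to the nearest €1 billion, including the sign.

Expenditure multiplier = 1/(1 − MPC) = 1/(1 − 0.84) = 1/0.16 = 6.25.
ΔG contributes k·ΔG = (+€351 billion) / 0.16 ≈ +€2,193.8 billion.
ΔT of +€399 billion changes first-round spending by −c·ΔT = −€335.16 billion, contributing k·(−c·ΔT) = (−€335.16 billion) / 0.16 ≈ −€2,094.8 billion.
Net ΔY = k(ΔG − c·ΔT) = (+€15.84 billion) / 0.16 = +€99 billion.

+€99 billion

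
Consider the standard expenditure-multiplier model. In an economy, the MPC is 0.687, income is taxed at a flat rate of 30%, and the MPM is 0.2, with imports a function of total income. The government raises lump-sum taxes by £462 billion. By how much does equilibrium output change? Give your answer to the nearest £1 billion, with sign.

A lump-sum tax change of +£462 billion shifts disposable income by −£462 billion; first-round consumption changes by −c × ΔT = −0.687 × (+£462 billion) = −£317.394 billion.
Expenditure multiplier = 1/(1 − c(1−t) + m) = 1/(1 − 0.687×0.7 + 0.2) = 1/0.7191 ≈ 1.391.
The tax multiplier is −c × k ≈ −0.955, so ΔY = k × (−c·ΔT) = (−£317.394 billion) / 0.7191 ≈ −£441 billion.

−£441 billion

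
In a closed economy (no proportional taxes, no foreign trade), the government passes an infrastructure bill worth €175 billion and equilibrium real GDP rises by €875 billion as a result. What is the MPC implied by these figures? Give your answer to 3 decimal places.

0.800

Implied spending multiplier k = ΔY/ΔG = 875/175 = 5.
Since k = 1/(1 − MPC), MPC = 1 − 1/k = 1 − ΔG/ΔY = 1 − 175/875 = 0.800.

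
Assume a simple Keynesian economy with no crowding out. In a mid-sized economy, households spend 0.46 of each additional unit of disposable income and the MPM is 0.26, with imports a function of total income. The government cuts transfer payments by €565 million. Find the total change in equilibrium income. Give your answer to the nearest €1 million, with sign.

−€325 million

The transfer change shifts disposable income by −€565 million, so first-round consumption changes by c·ΔTR = 0.46 × (−€565 million) = −€259.9 million.
Expenditure multiplier = 1/(1 − c + m) = 1/(1 − 0.46 + 0.26) = 1/0.8 = 1.25.
The transfer multiplier is c × k = 0.575, so ΔY = k × (c·ΔTR) = (−€259.9 million) / 0.8 ≈ −€325 million.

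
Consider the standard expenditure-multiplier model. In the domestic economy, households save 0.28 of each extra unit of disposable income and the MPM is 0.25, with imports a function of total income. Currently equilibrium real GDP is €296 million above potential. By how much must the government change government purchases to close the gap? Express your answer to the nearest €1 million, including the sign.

MPC = 1 − MPS = 1 − 0.28 = 0.72.
Spending multiplier = 1/(1 − c + m) = 1/(1 − 0.72 + 0.25) = 1/0.53 ≈ 1.887.
Need ΔY = −€296 million, so ΔG = ΔY/k = (−€296 million) × 0.53 ≈ −€157 million.
The government should cut government purchases by €157 million.

−€157 million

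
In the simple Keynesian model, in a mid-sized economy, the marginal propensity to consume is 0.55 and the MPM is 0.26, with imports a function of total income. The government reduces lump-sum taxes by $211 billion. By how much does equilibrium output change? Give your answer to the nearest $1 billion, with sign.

+$163 billion

A lump-sum tax change of −$211 billion shifts disposable income by +$211 billion; first-round consumption changes by −c × ΔT = −0.55 × (−$211 billion) = +$116.05 billion.
Expenditure multiplier = 1/(1 − c + m) = 1/(1 − 0.55 + 0.26) = 1/0.71 ≈ 1.408.
The tax multiplier is −c × k ≈ −0.775, so ΔY = k × (−c·ΔT) = (+$116.05 billion) / 0.71 ≈ +$163 billion.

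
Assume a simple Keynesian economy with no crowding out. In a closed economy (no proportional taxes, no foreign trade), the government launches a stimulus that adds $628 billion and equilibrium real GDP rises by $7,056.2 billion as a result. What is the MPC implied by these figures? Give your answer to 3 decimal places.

Implied spending multiplier k = ΔY/ΔG = 7,056.2/628 ≈ 11.236.
Since k = 1/(1 − MPC), MPC = 1 − 1/k = 1 − ΔG/ΔY = 1 − 628/7,056.2 ≈ 0.911.

0.911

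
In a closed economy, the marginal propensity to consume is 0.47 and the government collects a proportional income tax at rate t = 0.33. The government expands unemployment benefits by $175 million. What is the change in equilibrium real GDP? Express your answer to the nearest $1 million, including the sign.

+$120 million

The transfer change shifts disposable income by +$175 million, so first-round consumption changes by c·ΔTR = 0.47 × (+$175 million) = +$82.25 million.
Expenditure multiplier = 1/(1 − c(1−t)) = 1/(1 − 0.47×0.67) = 1/0.6851 ≈ 1.46.
The transfer multiplier is c × k ≈ 0.686, so ΔY = k × (c·ΔTR) = (+$82.25 million) / 0.6851 ≈ +$120 million.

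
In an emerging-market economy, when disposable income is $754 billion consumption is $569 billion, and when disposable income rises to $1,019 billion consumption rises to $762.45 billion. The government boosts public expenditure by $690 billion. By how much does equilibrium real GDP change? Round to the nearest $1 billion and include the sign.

MPC = ΔC/ΔYd = (762.45 − 569)/(1,019 − 754) = 193.45/265 = 0.73.
Government-spending multiplier = 1/(1 − MPC) = 1/(1 − 0.73) = 1/0.27 ≈ 3.704.
ΔY = k × ΔG = (+$690 billion) / 0.27 ≈ +$2,556 billion.

+$2,556 billion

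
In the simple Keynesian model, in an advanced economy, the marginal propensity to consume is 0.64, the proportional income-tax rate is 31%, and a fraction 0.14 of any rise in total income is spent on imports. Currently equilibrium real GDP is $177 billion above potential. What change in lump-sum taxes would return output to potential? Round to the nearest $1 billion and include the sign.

Spending multiplier = 1/(1 − c(1−t) + m) = 1/(1 − 0.64×0.69 + 0.14) = 1/0.6984 ≈ 1.432.
Tax multiplier = −c·k = −0.64/0.6984 ≈ −0.916. Need ΔY = −$177 billion, so ΔT = ΔY/(−c·k) = −(−$177 billion) × 0.6984 / 0.64 ≈ +$193 billion.
The government should raise lump-sum taxes by $193 billion.

+$193 billion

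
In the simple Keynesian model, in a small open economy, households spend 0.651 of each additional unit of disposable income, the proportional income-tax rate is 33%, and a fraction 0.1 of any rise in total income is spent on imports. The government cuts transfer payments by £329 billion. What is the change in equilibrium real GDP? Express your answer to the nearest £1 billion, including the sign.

The transfer change shifts disposable income by −£329 billion, so first-round consumption changes by c·ΔTR = 0.651 × (−£329 billion) = −£214.179 billion.
Expenditure multiplier = 1/(1 − c(1−t) + m) = 1/(1 − 0.651×0.67 + 0.1) = 1/0.66383 ≈ 1.506.
The transfer multiplier is c × k ≈ 0.981, so ΔY = k × (c·ΔTR) = (−£214.179 billion) / 0.66383 ≈ −£323 billion.

−£323 billion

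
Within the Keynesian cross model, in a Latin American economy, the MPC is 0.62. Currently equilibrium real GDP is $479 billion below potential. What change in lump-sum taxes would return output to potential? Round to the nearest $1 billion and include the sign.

−$294 billion

Spending multiplier = 1/(1 − MPC) = 1/(1 − 0.62) = 1/0.38 ≈ 2.632.
Tax multiplier = −c·k = −0.62/0.38 ≈ −1.632. Need ΔY = +$479 billion, so ΔT = ΔY/(−c·k) = −(+$479 billion) × 0.38 / 0.62 ≈ −$294 billion.
The government should cut lump-sum taxes by $294 billion.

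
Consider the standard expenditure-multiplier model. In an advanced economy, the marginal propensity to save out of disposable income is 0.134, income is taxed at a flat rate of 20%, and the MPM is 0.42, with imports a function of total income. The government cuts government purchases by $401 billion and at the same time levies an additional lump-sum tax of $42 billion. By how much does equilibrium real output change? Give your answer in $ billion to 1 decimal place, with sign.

MPC = 1 − MPS = 1 − 0.134 = 0.866.
Expenditure multiplier = 1/(1 − c(1−t) + m) = 1/(1 − 0.866×0.8 + 0.42) = 1/0.7272 ≈ 1.375.
ΔG contributes k·ΔG = (−$401 billion) / 0.7272 ≈ −$551.4 billion.
ΔT of +$42 billion changes first-round spending by −c·ΔT = −$36.372 billion, contributing k·(−c·ΔT) = (−$36.372 billion) / 0.7272 ≈ −$50 billion.
Net ΔY = k(ΔG − c·ΔT) = (−$437.372 billion) / 0.7272 ≈ −$601.4 billion.

−$601.4 billion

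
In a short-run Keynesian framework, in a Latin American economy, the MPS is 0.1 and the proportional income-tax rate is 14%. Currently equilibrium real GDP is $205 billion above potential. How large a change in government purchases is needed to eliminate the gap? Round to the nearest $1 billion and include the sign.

MPC = 1 − MPS = 1 − 0.1 = 0.9.
Spending multiplier = 1/(1 − c(1−t)) = 1/(1 − 0.9×0.86) = 1/0.226 ≈ 4.425.
Need ΔY = −$205 billion, so ΔG = ΔY/k = (−$205 billion) × 0.226 ≈ −$46 billion.
The government should cut government purchases by $46 billion.

−$46 billion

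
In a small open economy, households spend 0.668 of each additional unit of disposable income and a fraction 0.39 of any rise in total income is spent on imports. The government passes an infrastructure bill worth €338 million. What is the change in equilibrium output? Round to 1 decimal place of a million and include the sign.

+€468.1 million

Government-spending multiplier = 1/(1 − c + m) = 1/(1 − 0.668 + 0.39) = 1/0.722 ≈ 1.385.
ΔY = k × ΔG = (+€338 million) / 0.722 ≈ +€468.1 million.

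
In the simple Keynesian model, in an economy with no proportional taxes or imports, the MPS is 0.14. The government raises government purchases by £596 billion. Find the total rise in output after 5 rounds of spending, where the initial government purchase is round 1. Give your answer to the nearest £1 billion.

MPC = 1 − MPS = 1 − 0.14 = 0.86.
Round 1 adds ΔG = £596 billion; each later round is MPC = 0.86 times the previous.
After 5 rounds: 596 + 512.56 + 440.8016 + 379.089376 + 326.01686336 = ΔG·(1 − c^5)/(1 − c) = 596 × (1 − 0.4704270176)/0.14 ≈ £2,254 billion.

£2,254 billion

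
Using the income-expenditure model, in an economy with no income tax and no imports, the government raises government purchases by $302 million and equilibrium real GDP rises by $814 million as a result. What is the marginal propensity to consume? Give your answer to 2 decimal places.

Implied spending multiplier k = ΔY/ΔG = 814/302 ≈ 2.6954.
Since k = 1/(1 − MPC), MPC = 1 − 1/k = 1 − ΔG/ΔY = 1 − 302/814 ≈ 0.63.

0.63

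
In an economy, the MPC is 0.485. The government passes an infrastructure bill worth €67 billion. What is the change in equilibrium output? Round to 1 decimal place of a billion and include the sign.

Spending multiplier = 1/(1 − MPC) = 1/(1 − 0.485) = 1/0.515 ≈ 1.942.
ΔY = k × ΔG = (+€67 billion) / 0.515 ≈ +€130.1 billion.

+€130.1 billion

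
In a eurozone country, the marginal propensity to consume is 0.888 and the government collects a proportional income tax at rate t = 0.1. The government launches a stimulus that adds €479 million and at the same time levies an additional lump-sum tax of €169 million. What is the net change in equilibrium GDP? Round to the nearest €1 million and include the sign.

+€1,638 million

Expenditure multiplier = 1/(1 − c(1−t)) = 1/(1 − 0.888×0.9) = 1/0.2008 ≈ 4.98.
ΔG contributes k·ΔG = (+€479 million) / 0.2008 ≈ +€2,385.5 million.
ΔT of +€169 million changes first-round spending by −c·ΔT = −€150.072 million, contributing k·(−c·ΔT) = (−€150.072 million) / 0.2008 ≈ −€747.4 million.
Net ΔY = k(ΔG − c·ΔT) = (+€328.928 million) / 0.2008 ≈ +€1,638 million.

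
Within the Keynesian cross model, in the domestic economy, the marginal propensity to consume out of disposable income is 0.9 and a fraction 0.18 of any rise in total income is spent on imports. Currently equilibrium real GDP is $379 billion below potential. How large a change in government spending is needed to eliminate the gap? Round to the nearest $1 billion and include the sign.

Spending multiplier = 1/(1 − c + m) = 1/(1 − 0.9 + 0.18) = 1/0.28 ≈ 3.571.
Need ΔY = +$379 billion, so ΔG = ΔY/k = (+$379 billion) × 0.28 ≈ +$106 billion.
The government should increase government spending by $106 billion.

+$106 billion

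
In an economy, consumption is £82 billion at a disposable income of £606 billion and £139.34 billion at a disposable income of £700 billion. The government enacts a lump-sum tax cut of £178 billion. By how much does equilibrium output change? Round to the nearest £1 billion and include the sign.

+£278 billion

MPC = ΔC/ΔYd = (139.34 − 82)/(700 − 606) = 57.34/94 = 0.61.
A lump-sum tax change of −£178 billion shifts disposable income by +£178 billion; first-round consumption changes by −c × ΔT = −0.61 × (−£178 billion) = +£108.58 billion.
Expenditure multiplier = 1/(1 − MPC) = 1/(1 − 0.61) = 1/0.39 ≈ 2.564.
The tax multiplier is −c × k ≈ −1.564, so ΔY = k × (−c·ΔT) = (+£108.58 billion) / 0.39 ≈ +£278 billion.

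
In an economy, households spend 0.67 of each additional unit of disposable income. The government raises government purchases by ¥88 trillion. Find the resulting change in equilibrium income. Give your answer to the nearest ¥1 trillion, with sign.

Spending multiplier = 1/(1 − MPC) = 1/(1 − 0.67) = 1/0.33 ≈ 3.03.
ΔY = k × ΔG = (+¥88 trillion) / 0.33 ≈ +¥267 trillion.

+¥267 trillion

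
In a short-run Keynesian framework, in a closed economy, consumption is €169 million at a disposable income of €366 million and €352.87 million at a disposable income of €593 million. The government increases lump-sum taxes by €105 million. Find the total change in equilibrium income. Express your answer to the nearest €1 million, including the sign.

−€448 million

MPC = ΔC/ΔYd = (352.87 − 169)/(593 − 366) = 183.87/227 = 0.81.
A lump-sum tax change of +€105 million shifts disposable income by −€105 million; first-round consumption changes by −c × ΔT = −0.81 × (+€105 million) = −€85.05 million.
Expenditure multiplier = 1/(1 − MPC) = 1/(1 − 0.81) = 1/0.19 ≈ 5.263.
The tax multiplier is −c × k ≈ −4.263, so ΔY = k × (−c·ΔT) = (−€85.05 million) / 0.19 ≈ −€448 million.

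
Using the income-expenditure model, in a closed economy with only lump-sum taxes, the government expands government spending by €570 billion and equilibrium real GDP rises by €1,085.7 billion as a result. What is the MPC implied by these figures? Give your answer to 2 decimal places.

0.47

Implied spending multiplier k = ΔY/ΔG = 1,085.7/570 ≈ 1.9047.
Since k = 1/(1 − MPC), MPC = 1 − 1/k = 1 − ΔG/ΔY = 1 − 570/1,085.7 ≈ 0.47.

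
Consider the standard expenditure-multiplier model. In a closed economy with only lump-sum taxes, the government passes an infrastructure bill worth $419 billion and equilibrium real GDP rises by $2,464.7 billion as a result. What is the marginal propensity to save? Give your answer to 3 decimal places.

Implied spending multiplier k = ΔY/ΔG = 2,464.7/419 ≈ 5.8823.
Since k = 1/(1 − MPC), MPC = 1 − 1/k = 1 − ΔG/ΔY = 1 − 419/2,464.7 ≈ 0.830.
MPS = 1 − MPC = 0.170.

0.170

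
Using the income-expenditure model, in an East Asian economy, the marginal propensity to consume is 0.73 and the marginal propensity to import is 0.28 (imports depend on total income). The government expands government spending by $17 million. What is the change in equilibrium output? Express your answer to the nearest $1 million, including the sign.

Expenditure multiplier = 1/(1 − c + m) = 1/(1 − 0.73 + 0.28) = 1/0.55 ≈ 1.818.
ΔY = k × ΔG = (+$17 million) / 0.55 ≈ +$31 million.

+$31 million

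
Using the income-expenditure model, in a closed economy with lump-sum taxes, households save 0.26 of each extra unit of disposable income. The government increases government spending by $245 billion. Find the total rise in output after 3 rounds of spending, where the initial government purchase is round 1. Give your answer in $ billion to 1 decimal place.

MPC = 1 − MPS = 1 − 0.26 = 0.74.
Round 1 adds ΔG = $245 billion; each later round is MPC = 0.74 times the previous.
After 3 rounds: 245 + 181.3 + 134.162 = ΔG·(1 − c^3)/(1 − c) = 245 × (1 − 0.405224)/0.26 ≈ $560.5 billion.

$560.5 billion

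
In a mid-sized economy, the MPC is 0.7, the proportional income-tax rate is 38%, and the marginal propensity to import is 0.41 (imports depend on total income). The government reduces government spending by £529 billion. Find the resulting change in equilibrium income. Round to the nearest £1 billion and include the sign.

Spending multiplier = 1/(1 − c(1−t) + m) = 1/(1 − 0.7×0.62 + 0.41) = 1/0.976 ≈ 1.025.
ΔY = k × ΔG = (−£529 billion) / 0.976 ≈ −£542 billion.

−£542 billion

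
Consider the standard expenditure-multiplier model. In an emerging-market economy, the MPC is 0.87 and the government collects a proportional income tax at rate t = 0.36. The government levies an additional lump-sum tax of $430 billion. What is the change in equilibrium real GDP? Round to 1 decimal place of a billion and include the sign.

A lump-sum tax change of +$430 billion shifts disposable income by −$430 billion; first-round consumption changes by −c × ΔT = −0.87 × (+$430 billion) = −$374.1 billion.
Expenditure multiplier = 1/(1 − c(1−t)) = 1/(1 − 0.87×0.64) = 1/0.4432 ≈ 2.256.
The tax multiplier is −c × k ≈ −1.963, so ΔY = k × (−c·ΔT) = (−$374.1 billion) / 0.4432 ≈ −$844.1 billion.

−$844.1 billion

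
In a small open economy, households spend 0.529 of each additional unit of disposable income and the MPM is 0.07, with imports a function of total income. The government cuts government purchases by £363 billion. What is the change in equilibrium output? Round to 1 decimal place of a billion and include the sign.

−£671.0 billion

Government-spending multiplier = 1/(1 − c + m) = 1/(1 − 0.529 + 0.07) = 1/0.541 ≈ 1.848.
ΔY = k × ΔG = (−£363 billion) / 0.541 ≈ −£671 billion.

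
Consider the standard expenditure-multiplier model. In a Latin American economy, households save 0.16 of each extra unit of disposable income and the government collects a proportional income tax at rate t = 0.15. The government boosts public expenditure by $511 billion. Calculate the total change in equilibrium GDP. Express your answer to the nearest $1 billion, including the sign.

MPC = 1 − MPS = 1 − 0.16 = 0.84.
Expenditure multiplier = 1/(1 − c(1−t)) = 1/(1 − 0.84×0.85) = 1/0.286 ≈ 3.497.
ΔY = k × ΔG = (+$511 billion) / 0.286 ≈ +$1,787 billion.

+$1,787 billion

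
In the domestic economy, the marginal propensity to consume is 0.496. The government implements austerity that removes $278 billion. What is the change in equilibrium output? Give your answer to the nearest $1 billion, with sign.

−$552 billion

Spending multiplier = 1/(1 − MPC) = 1/(1 − 0.496) = 1/0.504 ≈ 1.984.
ΔY = k × ΔG = (−$278 billion) / 0.504 ≈ −$552 billion.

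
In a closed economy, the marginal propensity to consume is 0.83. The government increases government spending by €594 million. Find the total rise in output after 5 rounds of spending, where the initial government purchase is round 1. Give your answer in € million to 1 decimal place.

Round 1 adds ΔG = €594 million; each later round is MPC = 0.83 times the previous.
After 5 rounds: 594 + 493.02 + 409.2066 + 339.641478 + 281.90242674 = ΔG·(1 − c^5)/(1 − c) = 594 × (1 − 0.3939040643)/0.17 ≈ €2,117.8 million.

€2,117.8 million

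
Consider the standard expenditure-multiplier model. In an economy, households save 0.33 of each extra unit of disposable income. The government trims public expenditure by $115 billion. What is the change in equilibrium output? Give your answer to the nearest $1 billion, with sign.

MPC = 1 − MPS = 1 − 0.33 = 0.67.
Expenditure multiplier = 1/(1 − MPC) = 1/(1 − 0.67) = 1/0.33 ≈ 3.03.
ΔY = k × ΔG = (−$115 billion) / 0.33 ≈ −$348 billion.

−$348 billion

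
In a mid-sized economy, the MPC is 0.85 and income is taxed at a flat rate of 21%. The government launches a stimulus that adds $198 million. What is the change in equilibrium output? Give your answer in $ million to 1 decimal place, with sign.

Expenditure multiplier = 1/(1 − c(1−t)) = 1/(1 − 0.85×0.79) = 1/0.3285 ≈ 3.044.
ΔY = k × ΔG = (+$198 million) / 0.3285 ≈ +$602.7 million.

+$602.7 million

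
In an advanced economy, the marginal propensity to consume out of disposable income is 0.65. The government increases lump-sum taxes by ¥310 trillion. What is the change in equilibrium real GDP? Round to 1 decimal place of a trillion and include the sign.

−¥575.7 trillion

A lump-sum tax change of +¥310 trillion shifts disposable income by −¥310 trillion; first-round consumption changes by −c × ΔT = −0.65 × (+¥310 trillion) = −¥201.5 trillion.
Expenditure multiplier = 1/(1 − MPC) = 1/(1 − 0.65) = 1/0.35 ≈ 2.857.
The tax multiplier is −c × k ≈ −1.857, so ΔY = k × (−c·ΔT) = (−¥201.5 trillion) / 0.35 ≈ −¥575.7 trillion.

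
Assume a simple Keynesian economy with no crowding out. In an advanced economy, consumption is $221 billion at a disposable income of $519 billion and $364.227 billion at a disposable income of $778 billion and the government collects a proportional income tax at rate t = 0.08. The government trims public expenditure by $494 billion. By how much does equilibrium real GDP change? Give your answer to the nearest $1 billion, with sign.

MPC = ΔC/ΔYd = (364.227 − 221)/(778 − 519) = 143.227/259 = 0.553.
Spending multiplier = 1/(1 − c(1−t)) = 1/(1 − 0.553×0.92) = 1/0.49124 ≈ 2.036.
ΔY = k × ΔG = (−$494 billion) / 0.49124 ≈ −$1,006 billion.

−$1,006 billion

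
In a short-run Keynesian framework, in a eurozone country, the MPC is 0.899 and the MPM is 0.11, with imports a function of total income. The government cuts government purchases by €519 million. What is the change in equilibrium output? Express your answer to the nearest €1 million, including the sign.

−€2,460 million

Expenditure multiplier = 1/(1 − c + m) = 1/(1 − 0.899 + 0.11) = 1/0.211 ≈ 4.739.
ΔY = k × ΔG = (−€519 million) / 0.211 ≈ −€2,460 million.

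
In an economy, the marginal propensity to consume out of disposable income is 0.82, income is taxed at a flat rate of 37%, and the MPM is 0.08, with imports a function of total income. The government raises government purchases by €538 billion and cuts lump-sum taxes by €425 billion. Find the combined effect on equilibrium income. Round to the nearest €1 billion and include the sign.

Expenditure multiplier = 1/(1 − c(1−t) + m) = 1/(1 − 0.82×0.63 + 0.08) = 1/0.5634 ≈ 1.775.
ΔG contributes k·ΔG = (+€538 billion) / 0.5634 ≈ +€954.9 billion.
ΔT of −€425 billion changes first-round spending by −c·ΔT = +€348.5 billion, contributing k·(−c·ΔT) = (+€348.5 billion) / 0.5634 ≈ +€618.6 billion.
Net ΔY = k(ΔG − c·ΔT) = (+€886.5 billion) / 0.5634 ≈ +€1,573 billion.

+€1,573 billion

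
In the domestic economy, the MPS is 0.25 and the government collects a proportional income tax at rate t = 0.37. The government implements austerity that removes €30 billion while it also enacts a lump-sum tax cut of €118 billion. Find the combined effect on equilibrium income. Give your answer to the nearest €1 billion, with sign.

MPC = 1 − MPS = 1 − 0.25 = 0.75.
Expenditure multiplier = 1/(1 − c(1−t)) = 1/(1 − 0.75×0.63) = 1/0.5275 ≈ 1.896.
ΔG contributes k·ΔG = (−€30 billion) / 0.5275 ≈ −€56.9 billion.
ΔT of −€118 billion changes first-round spending by −c·ΔT = +€88.5 billion, contributing k·(−c·ΔT) = (+€88.5 billion) / 0.5275 ≈ +€167.8 billion.
Net ΔY = k(ΔG − c·ΔT) = (+€58.5 billion) / 0.5275 ≈ +€111 billion.

+€111 billion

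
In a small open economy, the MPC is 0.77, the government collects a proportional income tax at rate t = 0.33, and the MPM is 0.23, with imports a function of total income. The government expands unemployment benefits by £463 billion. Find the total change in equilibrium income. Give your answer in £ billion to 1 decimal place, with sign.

+£499.2 billion

The transfer change shifts disposable income by +£463 billion, so first-round consumption changes by c·ΔTR = 0.77 × (+£463 billion) = +£356.51 billion.
Expenditure multiplier = 1/(1 − c(1−t) + m) = 1/(1 − 0.77×0.67 + 0.23) = 1/0.7141 ≈ 1.4.
The transfer multiplier is c × k ≈ 1.078, so ΔY = k × (c·ΔTR) = (+£356.51 billion) / 0.7141 ≈ +£499.2 billion.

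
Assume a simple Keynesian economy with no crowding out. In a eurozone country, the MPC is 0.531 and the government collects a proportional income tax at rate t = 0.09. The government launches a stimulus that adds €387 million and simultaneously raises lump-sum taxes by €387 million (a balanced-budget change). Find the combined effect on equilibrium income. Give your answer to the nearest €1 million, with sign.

Expenditure multiplier = 1/(1 − c(1−t)) = 1/(1 − 0.531×0.91) = 1/0.51679 ≈ 1.935.
ΔG contributes k·ΔG = (+€387 million) / 0.51679 ≈ +€748.9 million.
ΔT of +€387 million changes first-round spending by −c·ΔT = −€205.497 million, contributing k·(−c·ΔT) = (−€205.497 million) / 0.51679 ≈ −€397.6 million.
Net ΔY = k(ΔG − c·ΔT) = (+€181.503 million) / 0.51679 ≈ +€351 million.

+€351 million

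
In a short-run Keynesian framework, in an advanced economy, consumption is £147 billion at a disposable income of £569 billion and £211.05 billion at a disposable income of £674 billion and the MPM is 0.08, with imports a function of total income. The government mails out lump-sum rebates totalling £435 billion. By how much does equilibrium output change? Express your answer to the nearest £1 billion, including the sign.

+£565 billion

MPC = ΔC/ΔYd = (211.05 − 147)/(674 − 569) = 64.05/105 = 0.61.
A lump-sum tax change of −£435 billion shifts disposable income by +£435 billion; first-round consumption changes by −c × ΔT = −0.61 × (−£435 billion) = +£265.35 billion.
Expenditure multiplier = 1/(1 − c + m) = 1/(1 − 0.61 + 0.08) = 1/0.47 ≈ 2.128.
The tax multiplier is −c × k ≈ −1.298, so ΔY = k × (−c·ΔT) = (+£265.35 billion) / 0.47 ≈ +£565 billion.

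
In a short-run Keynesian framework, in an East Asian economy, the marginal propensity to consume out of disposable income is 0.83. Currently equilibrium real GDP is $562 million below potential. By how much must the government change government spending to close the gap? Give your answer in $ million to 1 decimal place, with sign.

Spending multiplier = 1/(1 − MPC) = 1/(1 − 0.83) = 1/0.17 ≈ 5.882.
Need ΔY = +$562 million, so ΔG = ΔY/k = (+$562 million) × 0.17 ≈ +$95.5 million.
The government should increase government spending by $95.5 million.

+$95.5 million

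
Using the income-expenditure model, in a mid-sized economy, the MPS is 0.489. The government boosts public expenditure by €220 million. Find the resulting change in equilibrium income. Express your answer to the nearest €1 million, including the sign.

MPC = 1 − MPS = 1 − 0.489 = 0.511.
Government-spending multiplier = 1/(1 − MPC) = 1/(1 − 0.511) = 1/0.489 ≈ 2.045.
ΔY = k × ΔG = (+€220 million) / 0.489 ≈ +€450 million.

+€450 million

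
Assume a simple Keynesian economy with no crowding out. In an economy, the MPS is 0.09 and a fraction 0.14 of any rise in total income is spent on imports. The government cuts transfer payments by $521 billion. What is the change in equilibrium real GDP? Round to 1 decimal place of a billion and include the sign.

−$2,061.3 billion

MPC = 1 − MPS = 1 − 0.09 = 0.91.
The transfer change shifts disposable income by −$521 billion, so first-round consumption changes by c·ΔTR = 0.91 × (−$521 billion) = −$474.11 billion.
Expenditure multiplier = 1/(1 − c + m) = 1/(1 − 0.91 + 0.14) = 1/0.23 ≈ 4.348.
The transfer multiplier is c × k ≈ 3.957, so ΔY = k × (c·ΔTR) = (−$474.11 billion) / 0.23 ≈ −$2,061.3 billion.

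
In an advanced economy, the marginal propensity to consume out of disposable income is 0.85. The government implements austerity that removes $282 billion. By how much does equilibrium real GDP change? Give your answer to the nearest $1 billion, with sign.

Expenditure multiplier = 1/(1 − MPC) = 1/(1 − 0.85) = 1/0.15 ≈ 6.667.
ΔY = k × ΔG = (−$282 billion) / 0.15 = −$1,880 billion.

−$1,880 billion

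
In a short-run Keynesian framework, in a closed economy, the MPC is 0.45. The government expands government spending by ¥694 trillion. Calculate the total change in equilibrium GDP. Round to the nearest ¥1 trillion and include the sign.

Spending multiplier = 1/(1 − MPC) = 1/(1 − 0.45) = 1/0.55 ≈ 1.818.
ΔY = k × ΔG = (+¥694 trillion) / 0.55 ≈ +¥1,262 trillion.

+¥1,262 trillion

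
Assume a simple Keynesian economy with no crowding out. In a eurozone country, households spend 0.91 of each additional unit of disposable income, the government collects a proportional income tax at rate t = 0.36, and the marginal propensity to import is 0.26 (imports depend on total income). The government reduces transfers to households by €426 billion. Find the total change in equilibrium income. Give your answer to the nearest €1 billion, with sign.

−€572 billion

The transfer change shifts disposable income by −€426 billion, so first-round consumption changes by c·ΔTR = 0.91 × (−€426 billion) = −€387.66 billion.
Expenditure multiplier = 1/(1 − c(1−t) + m) = 1/(1 − 0.91×0.64 + 0.26) = 1/0.6776 ≈ 1.476.
The transfer multiplier is c × k ≈ 1.343, so ΔY = k × (c·ΔTR) = (−€387.66 billion) / 0.6776 ≈ −€572 billion.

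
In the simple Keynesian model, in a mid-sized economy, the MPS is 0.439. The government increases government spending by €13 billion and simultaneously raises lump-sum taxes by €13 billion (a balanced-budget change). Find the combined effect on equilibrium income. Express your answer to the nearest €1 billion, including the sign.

MPC = 1 − MPS = 1 − 0.439 = 0.561.
Expenditure multiplier = 1/(1 − MPC) = 1/(1 − 0.561) = 1/0.439 ≈ 2.278.
ΔG contributes k·ΔG = (+€13 billion) / 0.439 ≈ +€29.6 billion.
ΔT of +€13 billion changes first-round spending by −c·ΔT = −€7.293 billion, contributing k·(−c·ΔT) = (−€7.293 billion) / 0.439 ≈ −€16.6 billion.
With ΔG = ΔT and no other leakages, the balanced-budget multiplier is 1, so ΔY = ΔG = +€13 billion.

+€13 billion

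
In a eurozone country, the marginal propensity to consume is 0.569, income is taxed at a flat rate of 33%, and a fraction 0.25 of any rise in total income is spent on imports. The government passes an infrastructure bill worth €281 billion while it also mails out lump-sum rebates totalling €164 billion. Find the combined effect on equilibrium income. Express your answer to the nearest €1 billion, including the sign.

+€431 billion

Expenditure multiplier = 1/(1 − c(1−t) + m) = 1/(1 − 0.569×0.67 + 0.25) = 1/0.86877 ≈ 1.151.
ΔG contributes k·ΔG = (+€281 billion) / 0.86877 ≈ +€323.4 billion.
ΔT of −€164 billion changes first-round spending by −c·ΔT = +€93.316 billion, contributing k·(−c·ΔT) = (+€93.316 billion) / 0.86877 ≈ +€107.4 billion.
Net ΔY = k(ΔG − c·ΔT) = (+€374.316 billion) / 0.86877 ≈ +€431 billion.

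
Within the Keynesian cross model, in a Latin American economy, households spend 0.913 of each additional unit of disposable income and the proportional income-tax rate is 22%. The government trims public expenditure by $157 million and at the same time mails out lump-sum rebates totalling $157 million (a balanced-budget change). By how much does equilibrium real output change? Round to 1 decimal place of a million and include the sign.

Expenditure multiplier = 1/(1 − c(1−t)) = 1/(1 − 0.913×0.78) = 1/0.28786 ≈ 3.474.
ΔG contributes k·ΔG = (−$157 million) / 0.28786 ≈ −$545.4 million.
ΔT of −$157 million changes first-round spending by −c·ΔT = +$143.341 million, contributing k·(−c·ΔT) = (+$143.341 million) / 0.28786 ≈ +$498 million.
Net ΔY = k(ΔG − c·ΔT) = (−$13.659 million) / 0.28786 ≈ −$47.5 million.

−$47.5 million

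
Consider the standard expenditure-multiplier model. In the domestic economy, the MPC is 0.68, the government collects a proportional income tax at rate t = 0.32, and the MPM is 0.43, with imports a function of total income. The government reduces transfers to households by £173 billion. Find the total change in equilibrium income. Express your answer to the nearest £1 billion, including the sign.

The transfer change shifts disposable income by −£173 billion, so first-round consumption changes by c·ΔTR = 0.68 × (−£173 billion) = −£117.64 billion.
Expenditure multiplier = 1/(1 − c(1−t) + m) = 1/(1 − 0.68×0.68 + 0.43) = 1/0.9676 ≈ 1.033.
The transfer multiplier is c × k ≈ 0.703, so ΔY = k × (c·ΔTR) = (−£117.64 billion) / 0.9676 ≈ −£122 billion.

−£122 billion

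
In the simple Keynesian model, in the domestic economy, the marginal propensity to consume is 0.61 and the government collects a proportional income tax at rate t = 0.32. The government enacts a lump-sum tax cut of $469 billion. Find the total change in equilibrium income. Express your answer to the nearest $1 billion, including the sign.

+$489 billion

A lump-sum tax change of −$469 billion shifts disposable income by +$469 billion; first-round consumption changes by −c × ΔT = −0.61 × (−$469 billion) = +$286.09 billion.
Expenditure multiplier = 1/(1 − c(1−t)) = 1/(1 − 0.61×0.68) = 1/0.5852 ≈ 1.709.
The tax multiplier is −c × k ≈ −1.042, so ΔY = k × (−c·ΔT) = (+$286.09 billion) / 0.5852 ≈ +$489 billion.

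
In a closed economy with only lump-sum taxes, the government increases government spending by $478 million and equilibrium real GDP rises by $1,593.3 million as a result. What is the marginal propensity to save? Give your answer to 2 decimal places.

Implied spending multiplier k = ΔY/ΔG = 1,593.3/478 ≈ 3.3333.
Since k = 1/(1 − MPC), MPC = 1 − 1/k = 1 − ΔG/ΔY = 1 − 478/1,593.3 ≈ 0.70.
MPS = 1 − MPC = 0.30.

0.30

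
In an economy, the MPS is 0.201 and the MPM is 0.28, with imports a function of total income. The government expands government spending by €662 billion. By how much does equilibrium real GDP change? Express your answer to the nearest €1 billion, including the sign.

+€1,376 billion

MPC = 1 − MPS = 1 − 0.201 = 0.799.
Expenditure multiplier = 1/(1 − c + m) = 1/(1 − 0.799 + 0.28) = 1/0.481 ≈ 2.079.
ΔY = k × ΔG = (+€662 billion) / 0.481 ≈ +€1,376 billion.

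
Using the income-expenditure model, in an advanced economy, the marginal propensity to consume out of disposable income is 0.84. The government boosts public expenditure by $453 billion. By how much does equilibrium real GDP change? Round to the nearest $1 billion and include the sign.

+$2,831 billion

Government-spending multiplier = 1/(1 − MPC) = 1/(1 − 0.84) = 1/0.16 = 6.25.
ΔY = k × ΔG = (+$453 billion) / 0.16 ≈ +$2,831 billion.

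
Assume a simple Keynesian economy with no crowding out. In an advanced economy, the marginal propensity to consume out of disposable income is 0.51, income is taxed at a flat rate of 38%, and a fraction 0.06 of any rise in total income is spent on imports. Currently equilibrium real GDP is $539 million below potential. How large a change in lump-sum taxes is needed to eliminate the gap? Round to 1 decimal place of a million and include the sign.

Spending multiplier = 1/(1 − c(1−t) + m) = 1/(1 − 0.51×0.62 + 0.06) = 1/0.7438 ≈ 1.344.
Tax multiplier = −c·k = −0.51/0.7438 ≈ −0.686. Need ΔY = +$539 million, so ΔT = ΔY/(−c·k) = −(+$539 million) × 0.7438 / 0.51 ≈ −$786.1 million.
The government should cut lump-sum taxes by $786.1 million.

−$786.1 million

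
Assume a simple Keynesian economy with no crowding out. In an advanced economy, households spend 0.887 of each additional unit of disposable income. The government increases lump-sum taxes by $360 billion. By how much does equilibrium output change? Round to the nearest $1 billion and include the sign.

−$2,826 billion

A lump-sum tax change of +$360 billion shifts disposable income by −$360 billion; first-round consumption changes by −c × ΔT = −0.887 × (+$360 billion) = −$319.32 billion.
Expenditure multiplier = 1/(1 − MPC) = 1/(1 − 0.887) = 1/0.113 ≈ 8.85.
The tax multiplier is −c × k ≈ −7.85, so ΔY = k × (−c·ΔT) = (−$319.32 billion) / 0.113 ≈ −$2,826 billion.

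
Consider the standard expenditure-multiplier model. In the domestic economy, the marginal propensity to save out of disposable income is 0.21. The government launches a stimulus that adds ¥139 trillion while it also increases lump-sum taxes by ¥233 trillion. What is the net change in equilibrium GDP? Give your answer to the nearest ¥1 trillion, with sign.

−¥215 trillion

MPC = 1 − MPS = 1 − 0.21 = 0.79.
Expenditure multiplier = 1/(1 − MPC) = 1/(1 − 0.79) = 1/0.21 ≈ 4.762.
ΔG contributes k·ΔG = (+¥139 trillion) / 0.21 ≈ +¥661.9 trillion.
ΔT of +¥233 trillion changes first-round spending by −c·ΔT = −¥184.07 trillion, contributing k·(−c·ΔT) = (−¥184.07 trillion) / 0.21 ≈ −¥876.5 trillion.
Net ΔY = k(ΔG − c·ΔT) = (−¥45.07 trillion) / 0.21 ≈ −¥215 trillion.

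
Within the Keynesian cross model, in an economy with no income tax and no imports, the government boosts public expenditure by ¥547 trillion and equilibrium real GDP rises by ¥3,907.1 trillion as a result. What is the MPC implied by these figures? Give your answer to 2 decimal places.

0.86

Implied spending multiplier k = ΔY/ΔG = 3,907.1/547 ≈ 7.1428.
Since k = 1/(1 − MPC), MPC = 1 − 1/k = 1 − ΔG/ΔY = 1 − 547/3,907.1 ≈ 0.86.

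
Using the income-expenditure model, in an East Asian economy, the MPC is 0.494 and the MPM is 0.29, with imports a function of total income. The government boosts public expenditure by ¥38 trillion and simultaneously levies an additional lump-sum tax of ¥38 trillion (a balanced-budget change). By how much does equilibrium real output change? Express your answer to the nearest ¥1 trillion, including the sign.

+¥24 trillion

Expenditure multiplier = 1/(1 − c + m) = 1/(1 − 0.494 + 0.29) = 1/0.796 ≈ 1.256.
ΔG contributes k·ΔG = (+¥38 trillion) / 0.796 ≈ +¥47.7 trillion.
ΔT of +¥38 trillion changes first-round spending by −c·ΔT = −¥18.772 trillion, contributing k·(−c·ΔT) = (−¥18.772 trillion) / 0.796 ≈ −¥23.6 trillion.
Net ΔY = k(ΔG − c·ΔT) = (+¥19.228 trillion) / 0.796 ≈ +¥24 trillion.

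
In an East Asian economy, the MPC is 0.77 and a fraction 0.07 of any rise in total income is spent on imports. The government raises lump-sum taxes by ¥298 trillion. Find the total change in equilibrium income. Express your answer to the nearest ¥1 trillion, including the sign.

A lump-sum tax change of +¥298 trillion shifts disposable income by −¥298 trillion; first-round consumption changes by −c × ΔT = −0.77 × (+¥298 trillion) = −¥229.46 trillion.
Expenditure multiplier = 1/(1 − c + m) = 1/(1 − 0.77 + 0.07) = 1/0.3 ≈ 3.333.
The tax multiplier is −c × k ≈ −2.567, so ΔY = k × (−c·ΔT) = (−¥229.46 trillion) / 0.3 ≈ −¥765 trillion.

−¥765 trillion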